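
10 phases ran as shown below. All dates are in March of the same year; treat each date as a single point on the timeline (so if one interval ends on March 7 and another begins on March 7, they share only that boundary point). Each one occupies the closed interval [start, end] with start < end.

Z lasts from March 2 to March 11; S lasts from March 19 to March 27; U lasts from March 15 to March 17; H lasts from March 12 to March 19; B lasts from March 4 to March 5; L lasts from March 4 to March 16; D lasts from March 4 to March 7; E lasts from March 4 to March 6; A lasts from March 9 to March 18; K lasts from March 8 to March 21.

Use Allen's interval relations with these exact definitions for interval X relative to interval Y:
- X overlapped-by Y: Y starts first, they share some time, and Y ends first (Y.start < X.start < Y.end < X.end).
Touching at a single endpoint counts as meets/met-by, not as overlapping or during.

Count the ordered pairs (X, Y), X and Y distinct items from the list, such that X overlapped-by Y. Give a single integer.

Checking all 90 ordered pairs for relation 'overlapped-by'; matching pairs in alphabetical order:
(A, L): A overlapped-by L ✓
(A, Z): A overlapped-by Z ✓
(H, A): H overlapped-by A ✓
(H, L): H overlapped-by L ✓
(K, L): K overlapped-by L ✓
(K, Z): K overlapped-by Z ✓
(L, Z): L overlapped-by Z ✓
(S, K): S overlapped-by K ✓
(U, L): U overlapped-by L ✓
Count: 9.

9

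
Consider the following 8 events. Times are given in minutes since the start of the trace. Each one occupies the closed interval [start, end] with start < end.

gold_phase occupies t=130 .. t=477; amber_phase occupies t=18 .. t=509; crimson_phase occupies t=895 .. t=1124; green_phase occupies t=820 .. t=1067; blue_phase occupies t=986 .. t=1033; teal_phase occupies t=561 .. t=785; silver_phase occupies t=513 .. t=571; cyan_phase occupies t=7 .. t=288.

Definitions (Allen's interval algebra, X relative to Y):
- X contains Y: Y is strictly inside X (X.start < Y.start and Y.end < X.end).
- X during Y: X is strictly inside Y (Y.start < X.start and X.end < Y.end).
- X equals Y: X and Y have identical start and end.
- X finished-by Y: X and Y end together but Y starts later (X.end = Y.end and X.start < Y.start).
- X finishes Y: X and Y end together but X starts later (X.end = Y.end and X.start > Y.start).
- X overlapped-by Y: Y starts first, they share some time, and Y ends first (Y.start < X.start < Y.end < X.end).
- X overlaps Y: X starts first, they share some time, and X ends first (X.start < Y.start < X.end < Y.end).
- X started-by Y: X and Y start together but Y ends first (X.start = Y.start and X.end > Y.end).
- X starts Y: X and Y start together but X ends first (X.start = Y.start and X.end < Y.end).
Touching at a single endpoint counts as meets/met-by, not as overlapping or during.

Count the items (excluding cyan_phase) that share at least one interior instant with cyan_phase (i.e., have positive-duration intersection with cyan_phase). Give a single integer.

Target cyan_phase = [t=7, t=288].
amber_phase [t=18, t=509] → overlapped-by → counts.
blue_phase [t=986, t=1033] → after → no.
crimson_phase [t=895, t=1124] → after → no.
gold_phase [t=130, t=477] → overlapped-by → counts.
green_phase [t=820, t=1067] → after → no.
silver_phase [t=513, t=571] → after → no.
teal_phase [t=561, t=785] → after → no.
Total: 2.

2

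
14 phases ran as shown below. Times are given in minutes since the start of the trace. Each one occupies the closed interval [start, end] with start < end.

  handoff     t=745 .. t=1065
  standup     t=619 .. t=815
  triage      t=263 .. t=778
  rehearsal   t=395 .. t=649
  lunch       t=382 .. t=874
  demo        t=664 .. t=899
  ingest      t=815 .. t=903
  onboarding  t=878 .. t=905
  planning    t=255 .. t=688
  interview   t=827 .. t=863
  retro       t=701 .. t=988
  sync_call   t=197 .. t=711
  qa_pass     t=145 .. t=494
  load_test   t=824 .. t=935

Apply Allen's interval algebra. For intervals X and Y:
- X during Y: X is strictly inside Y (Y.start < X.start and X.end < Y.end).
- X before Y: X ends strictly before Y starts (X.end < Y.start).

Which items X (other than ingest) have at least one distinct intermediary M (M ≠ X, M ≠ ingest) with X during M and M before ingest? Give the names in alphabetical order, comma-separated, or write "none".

Target ingest = [t=815, t=903].
Intermediaries M with M before ingest: planning, qa_pass, rehearsal, sync_call, triage.
Via planning — items with X during planning: rehearsal.
Via qa_pass — items with X during qa_pass: none.
Via rehearsal — items with X during rehearsal: none.
Via sync_call — items with X during sync_call: planning, rehearsal.
Via triage — items with X during triage: rehearsal.
Union: planning, rehearsal.

planning, rehearsal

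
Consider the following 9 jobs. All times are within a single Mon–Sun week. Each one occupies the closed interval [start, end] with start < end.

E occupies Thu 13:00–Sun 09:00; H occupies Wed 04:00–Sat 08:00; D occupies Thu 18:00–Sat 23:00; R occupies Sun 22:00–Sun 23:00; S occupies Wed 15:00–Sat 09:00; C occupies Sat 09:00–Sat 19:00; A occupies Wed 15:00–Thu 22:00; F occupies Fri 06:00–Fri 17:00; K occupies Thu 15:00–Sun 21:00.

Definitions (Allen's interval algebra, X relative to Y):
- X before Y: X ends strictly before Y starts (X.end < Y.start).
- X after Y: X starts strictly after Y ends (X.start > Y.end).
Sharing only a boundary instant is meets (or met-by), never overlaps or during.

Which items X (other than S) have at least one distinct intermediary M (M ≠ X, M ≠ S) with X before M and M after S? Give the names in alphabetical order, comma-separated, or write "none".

Target S = [Wed 15:00, Sat 09:00].
Intermediaries M with M after S: R.
Via R — items with X before R: A, C, D, E, F, H, K.
Union: A, C, D, E, F, H, K.

A, C, D, E, F, H, K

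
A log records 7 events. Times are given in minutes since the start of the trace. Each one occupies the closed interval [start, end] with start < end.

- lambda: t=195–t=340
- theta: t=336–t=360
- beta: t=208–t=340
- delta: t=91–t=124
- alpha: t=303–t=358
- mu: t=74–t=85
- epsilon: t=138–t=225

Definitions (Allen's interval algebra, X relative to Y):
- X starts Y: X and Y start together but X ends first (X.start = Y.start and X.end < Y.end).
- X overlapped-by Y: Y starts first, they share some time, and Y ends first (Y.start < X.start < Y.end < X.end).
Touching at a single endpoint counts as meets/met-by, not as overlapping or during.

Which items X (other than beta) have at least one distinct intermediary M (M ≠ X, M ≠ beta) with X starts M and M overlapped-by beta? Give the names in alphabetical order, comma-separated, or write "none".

Target beta = [t=208, t=340].
Intermediaries M with M overlapped-by beta: alpha, theta.
Via alpha — items with X starts alpha: none.
Via theta — items with X starts theta: none.
Union: none.

none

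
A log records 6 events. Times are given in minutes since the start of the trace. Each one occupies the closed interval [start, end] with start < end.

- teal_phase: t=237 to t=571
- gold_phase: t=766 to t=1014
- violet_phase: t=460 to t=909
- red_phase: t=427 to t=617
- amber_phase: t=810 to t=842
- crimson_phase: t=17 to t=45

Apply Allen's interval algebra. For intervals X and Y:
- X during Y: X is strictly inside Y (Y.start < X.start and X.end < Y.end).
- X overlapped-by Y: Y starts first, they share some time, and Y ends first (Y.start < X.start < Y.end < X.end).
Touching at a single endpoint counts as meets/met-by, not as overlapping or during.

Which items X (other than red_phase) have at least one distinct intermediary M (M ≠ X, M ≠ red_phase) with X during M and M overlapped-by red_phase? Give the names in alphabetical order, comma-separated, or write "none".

Target red_phase = [t=427, t=617].
Intermediaries M with M overlapped-by red_phase: violet_phase.
Via violet_phase — items with X during violet_phase: amber_phase.
Union: amber_phase.

amber_phase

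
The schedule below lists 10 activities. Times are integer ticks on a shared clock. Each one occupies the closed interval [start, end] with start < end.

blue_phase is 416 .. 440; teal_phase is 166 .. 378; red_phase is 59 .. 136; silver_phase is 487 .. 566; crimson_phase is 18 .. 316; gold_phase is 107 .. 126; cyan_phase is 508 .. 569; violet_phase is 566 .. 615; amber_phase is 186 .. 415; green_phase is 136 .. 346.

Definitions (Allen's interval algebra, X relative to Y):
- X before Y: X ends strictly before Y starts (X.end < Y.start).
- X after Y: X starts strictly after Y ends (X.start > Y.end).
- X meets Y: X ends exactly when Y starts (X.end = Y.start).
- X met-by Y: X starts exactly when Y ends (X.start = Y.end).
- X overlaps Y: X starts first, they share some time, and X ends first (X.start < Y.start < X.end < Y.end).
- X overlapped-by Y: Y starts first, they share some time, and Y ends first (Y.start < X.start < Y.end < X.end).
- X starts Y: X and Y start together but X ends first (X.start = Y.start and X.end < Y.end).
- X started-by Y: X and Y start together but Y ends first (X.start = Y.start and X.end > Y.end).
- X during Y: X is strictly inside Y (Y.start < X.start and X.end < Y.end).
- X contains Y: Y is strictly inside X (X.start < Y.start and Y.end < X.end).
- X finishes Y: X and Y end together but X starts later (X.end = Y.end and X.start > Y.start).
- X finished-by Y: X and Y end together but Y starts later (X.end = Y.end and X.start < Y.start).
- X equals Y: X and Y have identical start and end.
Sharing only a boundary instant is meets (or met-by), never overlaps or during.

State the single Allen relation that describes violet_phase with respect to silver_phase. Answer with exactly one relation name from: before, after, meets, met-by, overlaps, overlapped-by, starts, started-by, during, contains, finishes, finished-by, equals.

met-by

violet_phase = [566, 615]; silver_phase = [487, 566].
Compare endpoints: violet_phase.start > silver_phase.start, violet_phase.start = silver_phase.end, violet_phase.end > silver_phase.start, violet_phase.end > silver_phase.end.
That pattern is 'met-by'.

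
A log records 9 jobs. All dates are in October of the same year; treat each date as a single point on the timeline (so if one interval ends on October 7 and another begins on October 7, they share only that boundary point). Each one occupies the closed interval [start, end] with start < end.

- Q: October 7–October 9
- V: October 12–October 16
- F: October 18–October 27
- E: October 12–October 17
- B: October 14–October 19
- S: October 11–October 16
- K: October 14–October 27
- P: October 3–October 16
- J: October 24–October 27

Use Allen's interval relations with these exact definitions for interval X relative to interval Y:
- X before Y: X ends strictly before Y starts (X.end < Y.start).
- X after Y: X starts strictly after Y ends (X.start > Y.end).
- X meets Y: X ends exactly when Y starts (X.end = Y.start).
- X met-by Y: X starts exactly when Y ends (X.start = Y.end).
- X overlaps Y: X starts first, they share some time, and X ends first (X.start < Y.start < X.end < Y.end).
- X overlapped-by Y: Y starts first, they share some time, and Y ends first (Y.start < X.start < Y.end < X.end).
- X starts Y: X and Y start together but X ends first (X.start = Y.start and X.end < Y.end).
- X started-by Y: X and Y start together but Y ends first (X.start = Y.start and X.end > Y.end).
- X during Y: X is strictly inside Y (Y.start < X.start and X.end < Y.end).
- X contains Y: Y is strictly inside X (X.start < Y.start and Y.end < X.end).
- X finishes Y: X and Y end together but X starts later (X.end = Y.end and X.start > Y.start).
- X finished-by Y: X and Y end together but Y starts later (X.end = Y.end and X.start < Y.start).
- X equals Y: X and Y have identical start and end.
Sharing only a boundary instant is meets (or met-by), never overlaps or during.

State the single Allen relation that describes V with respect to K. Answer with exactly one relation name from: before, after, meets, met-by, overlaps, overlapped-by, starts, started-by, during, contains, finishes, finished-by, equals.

V = [October 12, October 16]; K = [October 14, October 27].
Compare endpoints: V.start < K.start, V.start < K.end, V.end > K.start, V.end < K.end.
That pattern is 'overlaps'.

overlaps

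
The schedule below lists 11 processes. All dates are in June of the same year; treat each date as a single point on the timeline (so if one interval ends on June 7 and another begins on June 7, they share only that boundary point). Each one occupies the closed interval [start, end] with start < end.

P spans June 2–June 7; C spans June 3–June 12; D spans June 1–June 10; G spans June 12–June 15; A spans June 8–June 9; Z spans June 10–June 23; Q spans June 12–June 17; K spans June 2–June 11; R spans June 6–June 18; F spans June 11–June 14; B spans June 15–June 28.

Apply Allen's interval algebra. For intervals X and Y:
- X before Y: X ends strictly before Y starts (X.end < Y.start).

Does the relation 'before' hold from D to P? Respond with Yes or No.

D = [June 1, June 10], P = [June 2, June 7].
Actual relation of D to P: contains.
Asked whether 'before' holds → No.

No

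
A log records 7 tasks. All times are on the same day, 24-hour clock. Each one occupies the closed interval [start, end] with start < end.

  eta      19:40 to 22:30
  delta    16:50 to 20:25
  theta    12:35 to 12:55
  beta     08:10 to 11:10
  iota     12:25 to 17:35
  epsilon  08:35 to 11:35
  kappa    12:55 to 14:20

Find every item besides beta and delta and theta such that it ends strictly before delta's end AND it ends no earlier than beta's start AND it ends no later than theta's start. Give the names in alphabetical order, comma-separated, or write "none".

Conditions: its end is strictly before delta's end (X.end < 20:25) AND its end is no earlier than beta's start (X.end >= 08:10) AND its end is no later than theta's start (X.end <= 12:35).
epsilon: end 11:35 < 20:25? ✓; end 11:35 >= 08:10? ✓; end 11:35 <= 12:35? ✓ → yes.
eta: end 22:30 < 20:25? ✗; end 22:30 >= 08:10? ✓; end 22:30 <= 12:35? ✗ → no.
iota: end 17:35 < 20:25? ✓; end 17:35 >= 08:10? ✓; end 17:35 <= 12:35? ✗ → no.
kappa: end 14:20 < 20:25? ✓; end 14:20 >= 08:10? ✓; end 14:20 <= 12:35? ✗ → no.
Result: epsilon.

epsilon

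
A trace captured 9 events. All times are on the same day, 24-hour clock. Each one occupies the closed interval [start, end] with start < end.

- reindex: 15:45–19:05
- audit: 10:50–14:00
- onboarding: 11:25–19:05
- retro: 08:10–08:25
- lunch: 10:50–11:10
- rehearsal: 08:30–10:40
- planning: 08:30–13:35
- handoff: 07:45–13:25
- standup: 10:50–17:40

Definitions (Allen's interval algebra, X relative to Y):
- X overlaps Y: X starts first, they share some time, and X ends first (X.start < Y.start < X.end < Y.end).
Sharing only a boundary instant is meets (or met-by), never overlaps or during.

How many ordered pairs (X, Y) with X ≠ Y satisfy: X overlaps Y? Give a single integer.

Checking all 72 ordered pairs for relation 'overlaps'; matching pairs in alphabetical order:
(audit, onboarding): audit overlaps onboarding ✓
(handoff, audit): handoff overlaps audit ✓
(handoff, onboarding): handoff overlaps onboarding ✓
(handoff, planning): handoff overlaps planning ✓
(handoff, standup): handoff overlaps standup ✓
(planning, audit): planning overlaps audit ✓
(planning, onboarding): planning overlaps onboarding ✓
(planning, standup): planning overlaps standup ✓
(standup, onboarding): standup overlaps onboarding ✓
(standup, reindex): standup overlaps reindex ✓
Count: 10.

10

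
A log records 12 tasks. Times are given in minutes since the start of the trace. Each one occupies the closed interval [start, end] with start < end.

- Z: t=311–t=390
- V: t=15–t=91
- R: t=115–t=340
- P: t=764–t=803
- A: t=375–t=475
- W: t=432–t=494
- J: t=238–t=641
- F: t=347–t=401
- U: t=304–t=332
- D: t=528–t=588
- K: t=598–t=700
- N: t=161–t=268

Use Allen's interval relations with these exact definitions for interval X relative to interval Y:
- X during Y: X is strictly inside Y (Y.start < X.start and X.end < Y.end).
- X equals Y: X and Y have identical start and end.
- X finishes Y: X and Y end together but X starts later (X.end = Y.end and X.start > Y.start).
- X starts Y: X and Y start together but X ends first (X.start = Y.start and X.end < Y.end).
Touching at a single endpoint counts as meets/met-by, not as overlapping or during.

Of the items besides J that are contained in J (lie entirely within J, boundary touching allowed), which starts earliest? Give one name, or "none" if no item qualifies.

U

Target J = [t=238, t=641].
A [t=375, t=475] → during → candidate.
D [t=528, t=588] → during → candidate.
F [t=347, t=401] → during → candidate.
K [t=598, t=700] → overlapped-by → excluded.
N [t=161, t=268] → overlaps → excluded.
P [t=764, t=803] → after → excluded.
R [t=115, t=340] → overlaps → excluded.
U [t=304, t=332] → during → candidate.
V [t=15, t=91] → before → excluded.
W [t=432, t=494] → during → candidate.
Z [t=311, t=390] → during → candidate.
Among candidates, earliest start is t=304 → U.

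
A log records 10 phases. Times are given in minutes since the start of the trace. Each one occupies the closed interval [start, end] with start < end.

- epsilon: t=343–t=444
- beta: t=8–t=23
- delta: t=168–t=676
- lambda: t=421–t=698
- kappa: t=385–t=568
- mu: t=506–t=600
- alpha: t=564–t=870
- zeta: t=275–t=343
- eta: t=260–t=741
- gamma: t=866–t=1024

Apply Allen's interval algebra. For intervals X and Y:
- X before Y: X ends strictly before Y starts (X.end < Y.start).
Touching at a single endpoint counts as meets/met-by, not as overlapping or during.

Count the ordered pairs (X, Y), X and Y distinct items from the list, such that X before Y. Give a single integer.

Checking all 90 ordered pairs for relation 'before'; matching pairs in alphabetical order:
(beta, alpha): beta before alpha ✓
(beta, delta): beta before delta ✓
(beta, epsilon): beta before epsilon ✓
(beta, eta): beta before eta ✓
(beta, gamma): beta before gamma ✓
(beta, kappa): beta before kappa ✓
(beta, lambda): beta before lambda ✓
(beta, mu): beta before mu ✓
(beta, zeta): beta before zeta ✓
(delta, gamma): delta before gamma ✓
(epsilon, alpha): epsilon before alpha ✓
(epsilon, gamma): epsilon before gamma ✓
(epsilon, mu): epsilon before mu ✓
(eta, gamma): eta before gamma ✓
(kappa, gamma): kappa before gamma ✓
(lambda, gamma): lambda before gamma ✓
(mu, gamma): mu before gamma ✓
(zeta, alpha): zeta before alpha ✓
(zeta, gamma): zeta before gamma ✓
(zeta, kappa): zeta before kappa ✓
(zeta, lambda): zeta before lambda ✓
(zeta, mu): zeta before mu ✓
Count: 22.

22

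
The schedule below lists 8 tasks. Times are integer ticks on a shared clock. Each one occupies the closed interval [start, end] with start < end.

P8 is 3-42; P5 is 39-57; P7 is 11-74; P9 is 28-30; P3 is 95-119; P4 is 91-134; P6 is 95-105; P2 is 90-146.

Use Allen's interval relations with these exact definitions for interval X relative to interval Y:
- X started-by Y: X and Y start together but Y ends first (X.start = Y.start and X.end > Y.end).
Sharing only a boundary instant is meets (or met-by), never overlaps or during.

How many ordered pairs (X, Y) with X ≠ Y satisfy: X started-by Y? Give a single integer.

Checking all 56 ordered pairs for relation 'started-by'; matching pairs in alphabetical order:
(P3, P6): P3 started-by P6 ✓
Count: 1.

1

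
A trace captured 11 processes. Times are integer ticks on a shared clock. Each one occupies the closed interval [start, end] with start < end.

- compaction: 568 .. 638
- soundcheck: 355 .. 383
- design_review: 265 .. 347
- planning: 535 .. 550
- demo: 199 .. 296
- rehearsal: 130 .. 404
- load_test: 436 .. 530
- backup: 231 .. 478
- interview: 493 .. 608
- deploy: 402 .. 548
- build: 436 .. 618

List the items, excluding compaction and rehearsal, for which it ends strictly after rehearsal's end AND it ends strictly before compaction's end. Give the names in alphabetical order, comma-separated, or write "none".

Conditions: its end is strictly after rehearsal's end (X.end > 404) AND its end is strictly before compaction's end (X.end < 638).
backup: end 478 > 404? ✓; end 478 < 638? ✓ → yes.
build: end 618 > 404? ✓; end 618 < 638? ✓ → yes.
demo: end 296 > 404? ✗; end 296 < 638? ✓ → no.
deploy: end 548 > 404? ✓; end 548 < 638? ✓ → yes.
design_review: end 347 > 404? ✗; end 347 < 638? ✓ → no.
interview: end 608 > 404? ✓; end 608 < 638? ✓ → yes.
load_test: end 530 > 404? ✓; end 530 < 638? ✓ → yes.
planning: end 550 > 404? ✓; end 550 < 638? ✓ → yes.
soundcheck: end 383 > 404? ✗; end 383 < 638? ✓ → no.
Result: backup, build, deploy, interview, load_test, planning.

backup, build, deploy, interview, load_test, planning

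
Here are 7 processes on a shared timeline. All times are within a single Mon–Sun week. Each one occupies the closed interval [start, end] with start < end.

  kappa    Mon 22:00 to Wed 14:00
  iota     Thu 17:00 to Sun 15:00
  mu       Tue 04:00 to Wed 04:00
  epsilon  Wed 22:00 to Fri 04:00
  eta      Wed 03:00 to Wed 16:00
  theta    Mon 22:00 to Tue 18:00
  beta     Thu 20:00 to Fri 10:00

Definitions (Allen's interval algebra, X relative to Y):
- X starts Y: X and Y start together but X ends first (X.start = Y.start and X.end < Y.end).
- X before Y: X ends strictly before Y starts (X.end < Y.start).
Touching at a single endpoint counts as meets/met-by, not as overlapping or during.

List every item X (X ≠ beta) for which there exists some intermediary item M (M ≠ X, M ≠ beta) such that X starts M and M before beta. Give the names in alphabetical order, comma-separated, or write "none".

theta

Target beta = [Thu 20:00, Fri 10:00].
Intermediaries M with M before beta: eta, kappa, mu, theta.
Via eta — items with X starts eta: none.
Via kappa — items with X starts kappa: theta.
Via mu — items with X starts mu: none.
Via theta — items with X starts theta: none.
Union: theta.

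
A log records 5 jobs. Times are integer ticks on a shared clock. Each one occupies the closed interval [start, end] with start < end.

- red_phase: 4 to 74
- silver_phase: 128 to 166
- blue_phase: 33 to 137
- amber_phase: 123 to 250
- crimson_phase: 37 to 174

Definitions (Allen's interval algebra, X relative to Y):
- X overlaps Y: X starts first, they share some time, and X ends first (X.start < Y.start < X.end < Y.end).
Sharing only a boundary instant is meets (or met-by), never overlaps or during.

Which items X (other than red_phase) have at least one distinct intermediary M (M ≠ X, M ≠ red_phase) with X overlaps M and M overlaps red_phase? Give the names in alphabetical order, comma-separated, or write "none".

Target red_phase = [4, 74].
Intermediaries M with M overlaps red_phase: none.
Union: none.

none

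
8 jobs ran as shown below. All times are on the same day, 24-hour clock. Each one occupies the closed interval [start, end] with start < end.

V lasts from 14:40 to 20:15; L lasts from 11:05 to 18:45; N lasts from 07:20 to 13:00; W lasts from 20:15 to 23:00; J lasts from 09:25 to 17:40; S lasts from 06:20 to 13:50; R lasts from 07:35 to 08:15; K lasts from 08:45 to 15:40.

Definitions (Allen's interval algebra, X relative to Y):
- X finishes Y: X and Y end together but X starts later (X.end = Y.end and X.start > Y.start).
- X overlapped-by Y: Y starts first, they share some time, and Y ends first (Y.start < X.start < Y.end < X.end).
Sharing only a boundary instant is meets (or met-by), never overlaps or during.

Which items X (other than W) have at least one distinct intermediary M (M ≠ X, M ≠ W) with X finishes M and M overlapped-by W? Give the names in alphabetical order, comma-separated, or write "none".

none

Target W = [20:15, 23:00].
Intermediaries M with M overlapped-by W: none.
Union: none.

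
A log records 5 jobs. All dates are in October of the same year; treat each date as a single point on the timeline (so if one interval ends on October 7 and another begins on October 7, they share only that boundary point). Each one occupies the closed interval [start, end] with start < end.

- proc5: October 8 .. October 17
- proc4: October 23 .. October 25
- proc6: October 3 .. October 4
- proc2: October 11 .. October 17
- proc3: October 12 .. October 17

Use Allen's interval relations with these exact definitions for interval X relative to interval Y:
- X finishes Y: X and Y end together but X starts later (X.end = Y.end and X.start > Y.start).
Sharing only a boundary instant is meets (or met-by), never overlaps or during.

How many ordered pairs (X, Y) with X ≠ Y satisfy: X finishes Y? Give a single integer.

3

Checking all 20 ordered pairs for relation 'finishes'; matching pairs in alphabetical order:
(proc2, proc5): proc2 finishes proc5 ✓
(proc3, proc2): proc3 finishes proc2 ✓
(proc3, proc5): proc3 finishes proc5 ✓
Count: 3.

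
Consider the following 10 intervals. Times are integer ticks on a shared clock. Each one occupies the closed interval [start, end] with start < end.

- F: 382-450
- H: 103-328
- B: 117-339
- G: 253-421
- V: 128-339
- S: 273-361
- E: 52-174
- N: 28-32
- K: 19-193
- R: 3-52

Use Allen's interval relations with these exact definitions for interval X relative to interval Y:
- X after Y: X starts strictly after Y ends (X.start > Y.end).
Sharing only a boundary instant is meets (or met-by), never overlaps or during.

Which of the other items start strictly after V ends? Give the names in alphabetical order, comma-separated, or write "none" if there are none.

F

Target V = [128, 339].
B [117, 339] → finished-by → no.
E [52, 174] → overlaps → no.
F [382, 450] → after → yes.
G [253, 421] → overlapped-by → no.
H [103, 328] → overlaps → no.
K [19, 193] → overlaps → no.
N [28, 32] → before → no.
R [3, 52] → before → no.
S [273, 361] → overlapped-by → no.
Result: F.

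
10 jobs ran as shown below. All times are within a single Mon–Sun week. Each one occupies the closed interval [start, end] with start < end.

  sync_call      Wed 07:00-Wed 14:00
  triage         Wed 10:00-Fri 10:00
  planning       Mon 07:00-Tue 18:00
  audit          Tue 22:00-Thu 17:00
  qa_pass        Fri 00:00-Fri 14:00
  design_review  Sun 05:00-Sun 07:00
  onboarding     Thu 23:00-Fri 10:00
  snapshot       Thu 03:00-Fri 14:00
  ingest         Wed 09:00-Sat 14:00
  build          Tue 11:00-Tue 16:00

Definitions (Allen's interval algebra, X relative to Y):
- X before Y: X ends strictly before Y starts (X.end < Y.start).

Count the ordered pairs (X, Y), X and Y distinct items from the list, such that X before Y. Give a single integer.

Checking all 90 ordered pairs for relation 'before'; matching pairs in alphabetical order:
(audit, design_review): audit before design_review ✓
(audit, onboarding): audit before onboarding ✓
(audit, qa_pass): audit before qa_pass ✓
(build, audit): build before audit ✓
(build, design_review): build before design_review ✓
(build, ingest): build before ingest ✓
(build, onboarding): build before onboarding ✓
(build, qa_pass): build before qa_pass ✓
(build, snapshot): build before snapshot ✓
(build, sync_call): build before sync_call ✓
(build, triage): build before triage ✓
(ingest, design_review): ingest before design_review ✓
(onboarding, design_review): onboarding before design_review ✓
(planning, audit): planning before audit ✓
(planning, design_review): planning before design_review ✓
(planning, ingest): planning before ingest ✓
(planning, onboarding): planning before onboarding ✓
(planning, qa_pass): planning before qa_pass ✓
(planning, snapshot): planning before snapshot ✓
(planning, sync_call): planning before sync_call ✓
(planning, triage): planning before triage ✓
(qa_pass, design_review): qa_pass before design_review ✓
(snapshot, design_review): snapshot before design_review ✓
(sync_call, design_review): sync_call before design_review ✓
... plus 4 further pairs not listed.
Count: 28.

28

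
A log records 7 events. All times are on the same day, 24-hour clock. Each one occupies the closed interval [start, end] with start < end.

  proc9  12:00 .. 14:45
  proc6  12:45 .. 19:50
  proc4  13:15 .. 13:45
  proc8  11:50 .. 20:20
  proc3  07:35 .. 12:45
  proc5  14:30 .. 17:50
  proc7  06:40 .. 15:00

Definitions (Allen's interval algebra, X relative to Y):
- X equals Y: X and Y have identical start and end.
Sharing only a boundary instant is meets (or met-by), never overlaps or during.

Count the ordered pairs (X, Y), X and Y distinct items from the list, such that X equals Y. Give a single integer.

0

Checking all 42 ordered pairs for relation 'equals'; matching pairs in alphabetical order:
No pair satisfies it.
Count: 0.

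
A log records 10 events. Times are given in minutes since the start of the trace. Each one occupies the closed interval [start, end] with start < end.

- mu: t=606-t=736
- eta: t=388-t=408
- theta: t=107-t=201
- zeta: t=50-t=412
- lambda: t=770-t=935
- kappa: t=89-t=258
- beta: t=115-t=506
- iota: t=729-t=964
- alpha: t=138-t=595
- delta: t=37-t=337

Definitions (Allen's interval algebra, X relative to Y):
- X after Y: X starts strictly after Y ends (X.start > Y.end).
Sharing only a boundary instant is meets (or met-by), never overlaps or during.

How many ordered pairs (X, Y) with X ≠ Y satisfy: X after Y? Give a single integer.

25

Checking all 90 ordered pairs for relation 'after'; matching pairs in alphabetical order:
(eta, delta): eta after delta ✓
(eta, kappa): eta after kappa ✓
(eta, theta): eta after theta ✓
(iota, alpha): iota after alpha ✓
(iota, beta): iota after beta ✓
(iota, delta): iota after delta ✓
(iota, eta): iota after eta ✓
(iota, kappa): iota after kappa ✓
(iota, theta): iota after theta ✓
(iota, zeta): iota after zeta ✓
(lambda, alpha): lambda after alpha ✓
(lambda, beta): lambda after beta ✓
(lambda, delta): lambda after delta ✓
(lambda, eta): lambda after eta ✓
(lambda, kappa): lambda after kappa ✓
(lambda, mu): lambda after mu ✓
(lambda, theta): lambda after theta ✓
(lambda, zeta): lambda after zeta ✓
(mu, alpha): mu after alpha ✓
(mu, beta): mu after beta ✓
(mu, delta): mu after delta ✓
(mu, eta): mu after eta ✓
(mu, kappa): mu after kappa ✓
(mu, theta): mu after theta ✓
... plus 1 further pairs not listed.
Count: 25.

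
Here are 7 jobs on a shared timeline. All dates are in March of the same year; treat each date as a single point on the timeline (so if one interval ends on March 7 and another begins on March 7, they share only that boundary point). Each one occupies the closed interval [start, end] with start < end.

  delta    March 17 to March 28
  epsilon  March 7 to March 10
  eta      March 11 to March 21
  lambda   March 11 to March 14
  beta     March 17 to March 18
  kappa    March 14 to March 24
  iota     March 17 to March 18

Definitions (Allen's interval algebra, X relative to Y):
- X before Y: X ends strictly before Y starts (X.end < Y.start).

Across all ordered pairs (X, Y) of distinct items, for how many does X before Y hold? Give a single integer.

Checking all 42 ordered pairs for relation 'before'; matching pairs in alphabetical order:
(epsilon, beta): epsilon before beta ✓
(epsilon, delta): epsilon before delta ✓
(epsilon, eta): epsilon before eta ✓
(epsilon, iota): epsilon before iota ✓
(epsilon, kappa): epsilon before kappa ✓
(epsilon, lambda): epsilon before lambda ✓
(lambda, beta): lambda before beta ✓
(lambda, delta): lambda before delta ✓
(lambda, iota): lambda before iota ✓
Count: 9.

9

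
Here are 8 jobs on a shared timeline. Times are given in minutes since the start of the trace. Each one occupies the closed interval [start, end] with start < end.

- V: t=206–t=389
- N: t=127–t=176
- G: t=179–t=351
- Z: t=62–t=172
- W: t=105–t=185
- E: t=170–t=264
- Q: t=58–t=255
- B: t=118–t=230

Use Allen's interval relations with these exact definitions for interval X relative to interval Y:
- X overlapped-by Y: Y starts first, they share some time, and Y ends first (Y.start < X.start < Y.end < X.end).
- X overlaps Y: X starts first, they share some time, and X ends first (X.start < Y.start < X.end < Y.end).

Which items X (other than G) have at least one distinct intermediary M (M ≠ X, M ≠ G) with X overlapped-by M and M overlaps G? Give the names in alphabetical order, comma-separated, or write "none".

Target G = [t=179, t=351].
Intermediaries M with M overlaps G: B, E, Q, W.
Via B — items with X overlapped-by B: E, V.
Via E — items with X overlapped-by E: V.
Via Q — items with X overlapped-by Q: E, V.
Via W — items with X overlapped-by W: B, E.
Union: B, E, V.

B, E, V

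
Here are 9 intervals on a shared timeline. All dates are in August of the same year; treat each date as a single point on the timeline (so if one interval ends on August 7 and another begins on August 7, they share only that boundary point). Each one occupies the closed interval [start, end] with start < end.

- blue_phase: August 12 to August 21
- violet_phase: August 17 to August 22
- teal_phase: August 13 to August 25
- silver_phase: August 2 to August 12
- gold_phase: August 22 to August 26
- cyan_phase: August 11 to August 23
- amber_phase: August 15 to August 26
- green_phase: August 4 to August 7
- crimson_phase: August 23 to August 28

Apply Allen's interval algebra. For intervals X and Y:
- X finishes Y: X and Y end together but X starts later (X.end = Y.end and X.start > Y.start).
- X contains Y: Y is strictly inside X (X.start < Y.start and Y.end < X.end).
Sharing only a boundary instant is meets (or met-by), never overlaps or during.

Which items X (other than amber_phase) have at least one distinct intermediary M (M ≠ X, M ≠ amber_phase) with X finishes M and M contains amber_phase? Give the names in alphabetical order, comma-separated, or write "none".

Target amber_phase = [August 15, August 26].
Intermediaries M with M contains amber_phase: none.
Union: none.

none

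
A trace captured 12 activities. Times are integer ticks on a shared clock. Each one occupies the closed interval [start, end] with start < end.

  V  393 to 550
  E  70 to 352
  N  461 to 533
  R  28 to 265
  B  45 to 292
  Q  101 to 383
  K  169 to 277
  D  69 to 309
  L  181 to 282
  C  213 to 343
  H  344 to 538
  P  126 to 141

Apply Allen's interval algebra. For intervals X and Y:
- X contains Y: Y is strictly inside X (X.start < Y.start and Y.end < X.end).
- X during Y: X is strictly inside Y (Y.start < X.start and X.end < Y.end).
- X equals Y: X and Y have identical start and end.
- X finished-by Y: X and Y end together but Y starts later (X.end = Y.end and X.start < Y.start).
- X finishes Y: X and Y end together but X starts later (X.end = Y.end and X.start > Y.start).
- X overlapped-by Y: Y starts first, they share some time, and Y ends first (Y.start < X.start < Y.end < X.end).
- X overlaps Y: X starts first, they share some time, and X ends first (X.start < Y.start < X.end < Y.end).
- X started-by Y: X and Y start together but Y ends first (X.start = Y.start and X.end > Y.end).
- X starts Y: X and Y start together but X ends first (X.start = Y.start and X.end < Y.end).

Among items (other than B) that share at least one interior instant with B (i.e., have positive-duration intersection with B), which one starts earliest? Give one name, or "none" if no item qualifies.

R

Target B = [45, 292].
C [213, 343] → overlapped-by → candidate.
D [69, 309] → overlapped-by → candidate.
E [70, 352] → overlapped-by → candidate.
H [344, 538] → after → excluded.
K [169, 277] → during → candidate.
L [181, 282] → during → candidate.
N [461, 533] → after → excluded.
P [126, 141] → during → candidate.
Q [101, 383] → overlapped-by → candidate.
R [28, 265] → overlaps → candidate.
V [393, 550] → after → excluded.
Among candidates, earliest start is 28 → R.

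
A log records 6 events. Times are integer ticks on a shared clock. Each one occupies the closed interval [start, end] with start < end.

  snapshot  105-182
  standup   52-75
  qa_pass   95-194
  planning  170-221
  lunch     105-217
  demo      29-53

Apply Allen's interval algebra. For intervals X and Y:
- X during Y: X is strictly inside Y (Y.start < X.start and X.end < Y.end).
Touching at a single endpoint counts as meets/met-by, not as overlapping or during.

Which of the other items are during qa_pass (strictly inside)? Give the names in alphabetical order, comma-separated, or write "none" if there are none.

Target qa_pass = [95, 194].
demo [29, 53] → before → no.
lunch [105, 217] → overlapped-by → no.
planning [170, 221] → overlapped-by → no.
snapshot [105, 182] → during → yes.
standup [52, 75] → before → no.
Result: snapshot.

snapshot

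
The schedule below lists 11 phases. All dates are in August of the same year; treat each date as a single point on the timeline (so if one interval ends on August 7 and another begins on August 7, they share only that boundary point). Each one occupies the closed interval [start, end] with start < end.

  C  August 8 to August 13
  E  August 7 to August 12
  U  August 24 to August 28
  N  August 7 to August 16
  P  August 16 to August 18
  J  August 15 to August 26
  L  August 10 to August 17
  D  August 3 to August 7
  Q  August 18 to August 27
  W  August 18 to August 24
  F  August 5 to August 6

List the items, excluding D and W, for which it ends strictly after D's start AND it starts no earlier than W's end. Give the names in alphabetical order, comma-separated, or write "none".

U

Conditions: its end is strictly after D's start (X.end > August 3) AND its start is no earlier than W's end (X.start >= August 24).
C: end August 13 > August 3? ✓; start August 8 >= August 24? ✗ → no.
E: end August 12 > August 3? ✓; start August 7 >= August 24? ✗ → no.
F: end August 6 > August 3? ✓; start August 5 >= August 24? ✗ → no.
J: end August 26 > August 3? ✓; start August 15 >= August 24? ✗ → no.
L: end August 17 > August 3? ✓; start August 10 >= August 24? ✗ → no.
N: end August 16 > August 3? ✓; start August 7 >= August 24? ✗ → no.
P: end August 18 > August 3? ✓; start August 16 >= August 24? ✗ → no.
Q: end August 27 > August 3? ✓; start August 18 >= August 24? ✗ → no.
U: end August 28 > August 3? ✓; start August 24 >= August 24? ✓ → yes.
Result: U.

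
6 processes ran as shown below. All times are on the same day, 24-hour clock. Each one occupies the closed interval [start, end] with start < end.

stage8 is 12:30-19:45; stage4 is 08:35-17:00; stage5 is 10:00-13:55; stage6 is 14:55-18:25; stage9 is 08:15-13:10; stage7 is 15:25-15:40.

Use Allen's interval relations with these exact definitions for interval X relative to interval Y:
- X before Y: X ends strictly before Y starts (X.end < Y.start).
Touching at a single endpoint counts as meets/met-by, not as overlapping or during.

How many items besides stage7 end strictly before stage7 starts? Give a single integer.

Target stage7 = [15:25, 15:40].
stage4 [08:35, 17:00] → contains → no.
stage5 [10:00, 13:55] → before → counts.
stage6 [14:55, 18:25] → contains → no.
stage8 [12:30, 19:45] → contains → no.
stage9 [08:15, 13:10] → before → counts.
Total: 2.

2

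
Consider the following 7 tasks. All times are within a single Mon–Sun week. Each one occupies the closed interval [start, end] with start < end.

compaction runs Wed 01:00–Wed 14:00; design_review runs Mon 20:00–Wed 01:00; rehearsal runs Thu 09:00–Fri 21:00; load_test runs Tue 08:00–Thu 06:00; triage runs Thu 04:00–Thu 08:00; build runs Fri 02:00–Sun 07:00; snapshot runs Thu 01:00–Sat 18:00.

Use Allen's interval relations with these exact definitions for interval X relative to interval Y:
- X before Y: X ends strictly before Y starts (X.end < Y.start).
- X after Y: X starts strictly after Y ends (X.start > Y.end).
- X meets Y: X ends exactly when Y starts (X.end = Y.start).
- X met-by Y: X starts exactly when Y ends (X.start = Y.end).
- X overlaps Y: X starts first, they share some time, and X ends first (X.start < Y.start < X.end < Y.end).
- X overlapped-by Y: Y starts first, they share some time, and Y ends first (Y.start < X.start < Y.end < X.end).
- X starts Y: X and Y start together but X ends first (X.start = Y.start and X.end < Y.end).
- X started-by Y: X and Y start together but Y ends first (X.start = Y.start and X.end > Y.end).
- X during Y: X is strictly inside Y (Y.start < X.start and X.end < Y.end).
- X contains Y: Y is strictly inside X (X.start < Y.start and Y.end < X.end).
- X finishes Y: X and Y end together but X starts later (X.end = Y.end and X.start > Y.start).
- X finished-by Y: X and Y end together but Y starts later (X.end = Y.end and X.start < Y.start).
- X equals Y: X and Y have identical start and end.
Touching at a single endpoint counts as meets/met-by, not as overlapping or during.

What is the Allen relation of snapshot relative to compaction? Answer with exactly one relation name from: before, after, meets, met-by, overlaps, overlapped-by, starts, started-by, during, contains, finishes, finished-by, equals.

after

snapshot = [Thu 01:00, Sat 18:00]; compaction = [Wed 01:00, Wed 14:00].
Compare endpoints: snapshot.start > compaction.start, snapshot.start > compaction.end, snapshot.end > compaction.start, snapshot.end > compaction.end.
That pattern is 'after'.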